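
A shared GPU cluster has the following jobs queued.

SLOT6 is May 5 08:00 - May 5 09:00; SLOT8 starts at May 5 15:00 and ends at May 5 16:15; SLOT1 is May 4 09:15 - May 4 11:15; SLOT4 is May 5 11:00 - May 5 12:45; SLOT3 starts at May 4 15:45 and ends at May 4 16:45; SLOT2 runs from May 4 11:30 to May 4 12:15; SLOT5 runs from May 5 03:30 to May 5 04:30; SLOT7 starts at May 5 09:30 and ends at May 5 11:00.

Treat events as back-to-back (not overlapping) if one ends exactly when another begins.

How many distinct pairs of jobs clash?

0

Sorted by start: SLOT1, SLOT2, SLOT3, SLOT5, SLOT6, SLOT7, SLOT4, SLOT8.
SLOT2 starts after SLOT1 ends, so nothing later overlaps SLOT1 either.
SLOT3 starts after SLOT2 ends, so nothing later overlaps SLOT2 either.
SLOT5 starts after SLOT3 ends, so nothing later overlaps SLOT3 either.
SLOT6 starts after SLOT5 ends, so nothing later overlaps SLOT5 either.
SLOT7 starts after SLOT6 ends, so nothing later overlaps SLOT6 either.
SLOT4 starts exactly when SLOT7 ends (back-to-back, no overlap), so nothing later overlaps SLOT7 either.
SLOT8 starts after SLOT4 ends.
No pair overlaps.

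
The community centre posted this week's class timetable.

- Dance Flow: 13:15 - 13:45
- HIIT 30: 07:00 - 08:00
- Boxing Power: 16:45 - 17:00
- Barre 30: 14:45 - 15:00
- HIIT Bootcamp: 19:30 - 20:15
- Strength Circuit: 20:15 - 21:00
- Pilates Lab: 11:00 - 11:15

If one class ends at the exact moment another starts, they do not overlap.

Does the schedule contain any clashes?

No

Sorted by start: HIIT 30, Pilates Lab, Dance Flow, Barre 30, Boxing Power, HIIT Bootcamp, Strength Circuit.
Pilates Lab starts after HIIT 30 ends — done with HIIT 30.
Dance Flow starts after Pilates Lab ends — done with Pilates Lab.
Barre 30 starts after Dance Flow ends — done with Dance Flow.
Boxing Power starts after Barre 30 ends — done with Barre 30.
HIIT Bootcamp starts after Boxing Power ends — done with Boxing Power.
Strength Circuit starts exactly when HIIT Bootcamp ends (back-to-back, no overlap).
Every pair is clear; the schedule has no overlaps.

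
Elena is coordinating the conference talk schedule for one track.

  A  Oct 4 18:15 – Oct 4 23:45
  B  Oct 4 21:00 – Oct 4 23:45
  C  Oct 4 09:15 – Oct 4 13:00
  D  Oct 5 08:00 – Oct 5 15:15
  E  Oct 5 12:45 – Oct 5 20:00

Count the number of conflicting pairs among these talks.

2

Check each pair: they overlap iff neither finishes before the other starts.
Sorted by start: C, A, B, D, E.
A starts after C ends, so nothing later overlaps C either.
B starts before A ends → A and B overlap.
D starts after A ends, so nothing later overlaps A either.
D starts after B ends, so nothing later overlaps B either.
E starts before D ends → D and E overlap.
Overlapping pairs: A & B, D & E — 2 in total.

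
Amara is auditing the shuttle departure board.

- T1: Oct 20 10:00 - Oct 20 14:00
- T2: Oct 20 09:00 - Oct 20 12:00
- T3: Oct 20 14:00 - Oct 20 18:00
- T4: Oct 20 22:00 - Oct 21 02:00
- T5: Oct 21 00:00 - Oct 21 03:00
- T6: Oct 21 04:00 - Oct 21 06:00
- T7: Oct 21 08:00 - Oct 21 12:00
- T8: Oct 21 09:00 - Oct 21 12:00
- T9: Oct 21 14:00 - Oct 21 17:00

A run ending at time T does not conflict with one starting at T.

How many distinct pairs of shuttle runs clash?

Sorted by start: T2, T1, T3, T4, T5, T6, T7, T8, T9.
T1 starts before T2 ends → T2 and T1 overlap.
T3 starts after T2 ends, so T2 has no further overlaps.
T3 starts exactly when T1 ends (back-to-back, no overlap), so T1 has no further overlaps.
T4 starts after T3 ends, so T3 has no further overlaps.
T5 starts before T4 ends → T4 and T5 overlap.
T6 starts after T4 ends, so T4 has no further overlaps.
T6 starts after T5 ends, so T5 has no further overlaps.
T7 starts after T6 ends, so T6 has no further overlaps.
T8 starts before T7 ends → T7 and T8 overlap.
T9 starts after T7 ends.
T9 starts after T8 ends.
Overlapping pairs: T1 & T2, T4 & T5, T7 & T8 — 3 in total.

3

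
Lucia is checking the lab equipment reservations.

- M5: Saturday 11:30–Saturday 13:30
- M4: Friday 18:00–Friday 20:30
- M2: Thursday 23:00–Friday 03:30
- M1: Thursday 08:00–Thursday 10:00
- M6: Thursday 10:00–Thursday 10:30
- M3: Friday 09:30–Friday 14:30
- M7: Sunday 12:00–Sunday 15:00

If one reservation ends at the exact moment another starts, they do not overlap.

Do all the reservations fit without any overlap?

Yes

Two intervals overlap when each starts before the other ends.
Sorted by start: M1, M6, M2, M3, M4, M5, M7.
M6 starts exactly when M1 ends (back-to-back, no overlap), so M1 has no further overlaps.
M2 starts after M6 ends, so M6 has no further overlaps.
M3 starts after M2 ends, so M2 has no further overlaps.
M4 starts after M3 ends, so M3 has no further overlaps.
M5 starts after M4 ends, so M4 has no further overlaps.
M7 starts after M5 ends.
Every pair is clear; the schedule has no overlaps.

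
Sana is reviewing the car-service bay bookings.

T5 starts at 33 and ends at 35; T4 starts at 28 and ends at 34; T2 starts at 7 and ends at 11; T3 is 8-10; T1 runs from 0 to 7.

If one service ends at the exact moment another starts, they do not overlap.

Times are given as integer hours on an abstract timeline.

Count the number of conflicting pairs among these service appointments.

2

Sorted by start: T1, T2, T3, T4, T5.
T2 starts exactly when T1 ends (back-to-back, no overlap) — done with T1.
T3 starts before T2 ends → T2 and T3 overlap.
T4 starts after T2 ends — done with T2.
T4 starts after T3 ends — done with T3.
T5 starts before T4 ends → T4 and T5 overlap.
Overlapping pairs: T2 & T3, T4 & T5 — 2 in total.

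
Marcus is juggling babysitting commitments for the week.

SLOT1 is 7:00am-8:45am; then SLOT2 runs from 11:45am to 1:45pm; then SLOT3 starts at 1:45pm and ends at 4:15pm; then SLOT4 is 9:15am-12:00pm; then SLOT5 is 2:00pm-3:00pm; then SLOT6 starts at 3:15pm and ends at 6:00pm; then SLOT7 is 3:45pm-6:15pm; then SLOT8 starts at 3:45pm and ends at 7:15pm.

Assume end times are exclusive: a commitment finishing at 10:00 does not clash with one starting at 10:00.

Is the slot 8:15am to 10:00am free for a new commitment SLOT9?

SLOT1: starts 7:00am before SLOT9 ends 10:00am, and ends 8:45am after SLOT9 starts 8:15am → overlap.
SLOT4: starts 9:15am before SLOT9 ends 10:00am, and ends 12:00pm after SLOT9 starts 8:15am → overlap.
SLOT2: starts 11:45am at or after SLOT9 ends 10:00am → clear.
SLOT3: starts 1:45pm at or after SLOT9 ends 10:00am → clear.
SLOT5: starts 2:00pm at or after SLOT9 ends 10:00am → clear.
SLOT6: starts 3:15pm at or after SLOT9 ends 10:00am → clear.
SLOT7: starts 3:45pm at or after SLOT9 ends 10:00am → clear.
SLOT8: starts 3:45pm at or after SLOT9 ends 10:00am → clear.
SLOT9 overlaps SLOT1, SLOT4.

No — it overlaps SLOT1, SLOT4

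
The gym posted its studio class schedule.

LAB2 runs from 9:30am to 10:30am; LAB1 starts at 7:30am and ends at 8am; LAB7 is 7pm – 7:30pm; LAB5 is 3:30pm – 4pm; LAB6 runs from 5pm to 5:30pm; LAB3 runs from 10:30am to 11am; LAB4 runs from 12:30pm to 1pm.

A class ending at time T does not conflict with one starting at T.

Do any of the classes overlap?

Check each pair: they overlap iff neither finishes before the other starts.
Sorted by start: LAB1, LAB2, LAB3, LAB4, LAB5, LAB6, LAB7.
LAB2 starts after LAB1 ends, so nothing later overlaps LAB1 either.
LAB3 starts exactly when LAB2 ends (back-to-back, no overlap), so nothing later overlaps LAB2 either.
LAB4 starts after LAB3 ends, so nothing later overlaps LAB3 either.
LAB5 starts after LAB4 ends, so nothing later overlaps LAB4 either.
LAB6 starts after LAB5 ends, so nothing later overlaps LAB5 either.
LAB7 starts after LAB6 ends.
Every pair is clear; the schedule has no overlaps.

No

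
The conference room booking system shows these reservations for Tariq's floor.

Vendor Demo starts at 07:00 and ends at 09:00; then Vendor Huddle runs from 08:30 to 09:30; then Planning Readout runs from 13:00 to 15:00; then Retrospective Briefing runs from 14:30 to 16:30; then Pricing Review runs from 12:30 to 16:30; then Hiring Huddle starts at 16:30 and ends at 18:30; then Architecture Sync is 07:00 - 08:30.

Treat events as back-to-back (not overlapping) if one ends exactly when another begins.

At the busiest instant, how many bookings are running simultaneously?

Sweep the timeline, counting +1 at each start and −1 at each end (ends before starts at a tie):
07:00 start Architecture Sync → 1
07:00 start Vendor Demo → 2
08:30 end Architecture Sync → 1
08:30 start Vendor Huddle → 2
09:00 end Vendor Demo → 1
09:30 end Vendor Huddle → 0
12:30 start Pricing Review → 1
13:00 start Planning Readout → 2
14:30 start Retrospective Briefing → 3
15:00 end Planning Readout → 2
16:30 end Pricing Review → 1
16:30 end Retrospective Briefing → 0
16:30 start Hiring Huddle → 1
18:30 end Hiring Huddle → 0
Peak is 3, at 14:30 (Planning Readout, Pricing Review, Retrospective Briefing).

3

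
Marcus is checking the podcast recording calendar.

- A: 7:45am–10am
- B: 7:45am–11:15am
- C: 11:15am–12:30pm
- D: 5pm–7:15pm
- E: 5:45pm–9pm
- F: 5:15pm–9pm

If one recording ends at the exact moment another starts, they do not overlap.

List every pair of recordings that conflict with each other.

A & B, D & E, D & F, E & F

Sorted by start: A, B, C, D, F, E.
B starts before A ends → A and B overlap.
C starts after A ends, so A has no further overlaps.
C starts exactly when B ends (back-to-back, no overlap), so B has no further overlaps.
D starts after C ends, so C has no further overlaps.
F starts before D ends → D and F overlap.
E starts before D ends → D and E overlap.
E starts before F ends → F and E overlap.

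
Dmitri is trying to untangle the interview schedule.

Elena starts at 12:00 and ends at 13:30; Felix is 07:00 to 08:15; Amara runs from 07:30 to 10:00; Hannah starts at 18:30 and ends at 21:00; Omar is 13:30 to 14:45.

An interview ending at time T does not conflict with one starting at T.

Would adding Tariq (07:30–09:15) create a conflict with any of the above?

Yes — it overlaps Amara, Felix

Felix: starts 07:00 before Tariq ends 09:15, and ends 08:15 after Tariq starts 07:30 → overlap.
Amara: starts 07:30 before Tariq ends 09:15, and ends 10:00 after Tariq starts 07:30 → overlap.
Elena: starts 12:00 at or after Tariq ends 09:15 → clear.
Omar: starts 13:30 at or after Tariq ends 09:15 → clear.
Hannah: starts 18:30 at or after Tariq ends 09:15 → clear.
Tariq overlaps Felix, Amara.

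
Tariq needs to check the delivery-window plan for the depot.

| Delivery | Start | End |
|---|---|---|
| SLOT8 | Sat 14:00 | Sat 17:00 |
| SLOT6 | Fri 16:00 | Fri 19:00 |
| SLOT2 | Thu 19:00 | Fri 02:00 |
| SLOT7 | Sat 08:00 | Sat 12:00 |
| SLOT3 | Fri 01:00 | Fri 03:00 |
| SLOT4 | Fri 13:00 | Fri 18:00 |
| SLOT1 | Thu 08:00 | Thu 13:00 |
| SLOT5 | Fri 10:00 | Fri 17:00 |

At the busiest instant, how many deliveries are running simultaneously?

3

Sort all start/end points and keep a running count:
Thu 08:00 start SLOT1 → 1
Thu 13:00 end SLOT1 → 0
Thu 19:00 start SLOT2 → 1
Fri 01:00 start SLOT3 → 2
Fri 02:00 end SLOT2 → 1
Fri 03:00 end SLOT3 → 0
Fri 10:00 start SLOT5 → 1
Fri 13:00 start SLOT4 → 2
Fri 16:00 start SLOT6 → 3
Fri 17:00 end SLOT5 → 2
Fri 18:00 end SLOT4 → 1
Fri 19:00 end SLOT6 → 0
Sat 08:00 start SLOT7 → 1
Sat 12:00 end SLOT7 → 0
Sat 14:00 start SLOT8 → 1
Sat 17:00 end SLOT8 → 0
Peak is 3, at Fri 16:00 (SLOT4, SLOT5, SLOT6).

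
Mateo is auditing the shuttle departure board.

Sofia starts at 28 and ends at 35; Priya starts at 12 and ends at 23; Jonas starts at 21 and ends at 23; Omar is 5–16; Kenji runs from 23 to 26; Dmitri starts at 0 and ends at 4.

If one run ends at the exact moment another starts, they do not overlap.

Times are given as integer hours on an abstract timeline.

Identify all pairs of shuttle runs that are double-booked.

Jonas & Priya, Omar & Priya

Sorted by start: Dmitri, Omar, Priya, Jonas, Kenji, Sofia.
Omar starts after Dmitri ends, so nothing later overlaps Dmitri either.
Priya starts before Omar ends → Omar and Priya overlap.
Jonas starts after Omar ends, so nothing later overlaps Omar either.
Jonas starts before Priya ends → Priya and Jonas overlap.
Kenji starts exactly when Priya ends (back-to-back, no overlap), so nothing later overlaps Priya either.
Kenji starts exactly when Jonas ends (back-to-back, no overlap), so nothing later overlaps Jonas either.
Sofia starts after Kenji ends.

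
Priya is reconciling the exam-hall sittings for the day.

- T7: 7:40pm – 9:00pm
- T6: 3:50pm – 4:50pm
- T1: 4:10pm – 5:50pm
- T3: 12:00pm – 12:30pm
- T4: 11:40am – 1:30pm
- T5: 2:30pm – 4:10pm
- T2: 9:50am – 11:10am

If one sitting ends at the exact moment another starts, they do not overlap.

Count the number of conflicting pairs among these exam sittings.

3

Check each pair: they overlap iff neither finishes before the other starts.
Sorted by start: T2, T4, T3, T5, T6, T1, T7.
T4 starts after T2 ends — done with T2.
T3 starts before T4 ends → T4 and T3 overlap.
T5 starts after T4 ends — done with T4.
T5 starts after T3 ends — done with T3.
T6 starts before T5 ends → T5 and T6 overlap.
T1 starts exactly when T5 ends (back-to-back, no overlap) — done with T5.
T1 starts before T6 ends → T6 and T1 overlap.
T7 starts after T6 ends.
T7 starts after T1 ends.
Overlapping pairs: T1 & T6, T3 & T4, T5 & T6 — 3 in total.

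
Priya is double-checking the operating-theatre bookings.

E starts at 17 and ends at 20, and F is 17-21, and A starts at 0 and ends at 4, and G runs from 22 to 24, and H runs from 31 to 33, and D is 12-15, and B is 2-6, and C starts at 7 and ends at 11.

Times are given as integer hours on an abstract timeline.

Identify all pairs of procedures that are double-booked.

A & B, E & F

Sorted by start: A, B, C, D, E, F, G, H.
B starts before A ends → A and B overlap.
C starts after A ends — done with A.
C starts after B ends — done with B.
D starts after C ends — done with C.
E starts after D ends — done with D.
F starts before E ends → E and F overlap.
G starts after E ends — done with E.
G starts after F ends — done with F.
H starts after G ends.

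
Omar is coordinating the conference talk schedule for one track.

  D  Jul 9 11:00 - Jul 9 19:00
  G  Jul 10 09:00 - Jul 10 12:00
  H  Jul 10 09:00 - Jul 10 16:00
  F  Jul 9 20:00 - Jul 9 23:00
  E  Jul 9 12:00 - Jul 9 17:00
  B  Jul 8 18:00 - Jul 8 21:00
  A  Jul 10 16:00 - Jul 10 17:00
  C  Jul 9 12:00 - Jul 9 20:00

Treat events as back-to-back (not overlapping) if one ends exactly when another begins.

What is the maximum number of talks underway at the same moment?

3

Sort all start/end points and keep a running count:
Jul 8 18:00 start B → 1
Jul 8 21:00 end B → 0
Jul 9 11:00 start D → 1
Jul 9 12:00 start C → 2
Jul 9 12:00 start E → 3
Jul 9 17:00 end E → 2
Jul 9 19:00 end D → 1
Jul 9 20:00 end C → 0
Jul 9 20:00 start F → 1
Jul 9 23:00 end F → 0
Jul 10 09:00 start G → 1
Jul 10 09:00 start H → 2
Jul 10 12:00 end G → 1
Jul 10 16:00 end H → 0
Jul 10 16:00 start A → 1
Jul 10 17:00 end A → 0
Peak is 3, at Jul 9 12:00 (C, D, E).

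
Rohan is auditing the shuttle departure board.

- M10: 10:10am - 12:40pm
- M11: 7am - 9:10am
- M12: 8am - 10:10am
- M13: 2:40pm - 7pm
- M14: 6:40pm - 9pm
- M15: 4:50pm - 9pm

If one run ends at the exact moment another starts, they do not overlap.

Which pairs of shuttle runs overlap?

M11 & M12, M13 & M14, M13 & M15, M14 & M15

Sorted by start: M11, M12, M10, M13, M15, M14.
M12 starts before M11 ends → M11 and M12 overlap.
M10 starts after M11 ends; M11 is clear from here.
M10 starts exactly when M12 ends (back-to-back, no overlap); M12 is clear from here.
M13 starts after M10 ends; M10 is clear from here.
M15 starts before M13 ends → M13 and M15 overlap.
M14 starts before M13 ends → M13 and M14 overlap.
M14 starts before M15 ends → M15 and M14 overlap.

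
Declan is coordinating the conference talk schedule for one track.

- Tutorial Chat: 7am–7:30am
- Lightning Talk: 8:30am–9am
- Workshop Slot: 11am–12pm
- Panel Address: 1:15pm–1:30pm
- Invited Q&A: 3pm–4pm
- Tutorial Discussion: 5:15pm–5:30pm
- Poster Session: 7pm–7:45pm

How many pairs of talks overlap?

0

Sorted by start: Tutorial Chat, Lightning Talk, Workshop Slot, Panel Address, Invited Q&A, Tutorial Discussion, Poster Session.
Lightning Talk starts after Tutorial Chat ends; Tutorial Chat is clear from here.
Workshop Slot starts after Lightning Talk ends; Lightning Talk is clear from here.
Panel Address starts after Workshop Slot ends; Workshop Slot is clear from here.
Invited Q&A starts after Panel Address ends; Panel Address is clear from here.
Tutorial Discussion starts after Invited Q&A ends; Invited Q&A is clear from here.
Poster Session starts after Tutorial Discussion ends.
No pair overlaps.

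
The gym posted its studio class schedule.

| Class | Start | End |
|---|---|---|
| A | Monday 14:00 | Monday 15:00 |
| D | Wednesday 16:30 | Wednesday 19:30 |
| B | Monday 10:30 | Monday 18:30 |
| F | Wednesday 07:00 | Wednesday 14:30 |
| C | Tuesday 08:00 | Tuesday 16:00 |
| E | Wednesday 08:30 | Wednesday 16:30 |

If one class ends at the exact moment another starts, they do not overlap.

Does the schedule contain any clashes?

Yes

Sorted by start: B, A, C, F, E, D.
A starts before B ends → B and A overlap.
That's a conflict, so the schedule is not conflict-free.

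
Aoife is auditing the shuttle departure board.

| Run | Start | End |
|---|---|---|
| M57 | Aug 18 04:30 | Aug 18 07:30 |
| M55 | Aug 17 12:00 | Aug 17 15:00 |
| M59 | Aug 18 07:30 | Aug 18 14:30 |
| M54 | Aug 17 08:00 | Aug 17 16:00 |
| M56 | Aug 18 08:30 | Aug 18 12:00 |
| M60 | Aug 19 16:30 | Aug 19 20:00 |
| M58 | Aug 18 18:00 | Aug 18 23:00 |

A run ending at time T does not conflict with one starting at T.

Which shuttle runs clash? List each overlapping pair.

Sorted by start: M54, M55, M57, M59, M56, M58, M60.
M55 starts before M54 ends → M54 and M55 overlap.
M57 starts after M54 ends — done with M54.
M57 starts after M55 ends — done with M55.
M59 starts exactly when M57 ends (back-to-back, no overlap) — done with M57.
M56 starts before M59 ends → M59 and M56 overlap.
M58 starts after M59 ends — done with M59.
M58 starts after M56 ends — done with M56.
M60 starts after M58 ends.

M54 & M55, M56 & M59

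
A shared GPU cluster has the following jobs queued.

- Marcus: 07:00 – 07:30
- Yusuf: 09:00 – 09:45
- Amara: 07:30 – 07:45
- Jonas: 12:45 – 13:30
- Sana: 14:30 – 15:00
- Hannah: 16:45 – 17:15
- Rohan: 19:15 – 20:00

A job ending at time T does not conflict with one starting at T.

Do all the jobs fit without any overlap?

Sorted by start: Marcus, Amara, Yusuf, Jonas, Sana, Hannah, Rohan.
Amara starts exactly when Marcus ends (back-to-back, no overlap); Marcus is clear from here.
Yusuf starts after Amara ends; Amara is clear from here.
Jonas starts after Yusuf ends; Yusuf is clear from here.
Sana starts after Jonas ends; Jonas is clear from here.
Hannah starts after Sana ends; Sana is clear from here.
Rohan starts after Hannah ends.
Every pair is clear; the schedule has no overlaps.

Yes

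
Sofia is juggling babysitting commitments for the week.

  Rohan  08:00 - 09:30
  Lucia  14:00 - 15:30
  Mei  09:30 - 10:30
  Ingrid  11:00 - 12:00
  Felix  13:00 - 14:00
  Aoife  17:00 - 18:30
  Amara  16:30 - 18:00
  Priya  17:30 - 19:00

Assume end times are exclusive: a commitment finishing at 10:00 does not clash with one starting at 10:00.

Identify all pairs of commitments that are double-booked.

Amara & Aoife, Amara & Priya, Aoife & Priya

Sorted by start: Rohan, Mei, Ingrid, Felix, Lucia, Amara, Aoife, Priya.
Mei starts exactly when Rohan ends (back-to-back, no overlap); Rohan is clear from here.
Ingrid starts after Mei ends; Mei is clear from here.
Felix starts after Ingrid ends; Ingrid is clear from here.
Lucia starts exactly when Felix ends (back-to-back, no overlap); Felix is clear from here.
Amara starts after Lucia ends; Lucia is clear from here.
Aoife starts before Amara ends → Amara and Aoife overlap.
Priya starts before Amara ends → Amara and Priya overlap.
Priya starts before Aoife ends → Aoife and Priya overlap.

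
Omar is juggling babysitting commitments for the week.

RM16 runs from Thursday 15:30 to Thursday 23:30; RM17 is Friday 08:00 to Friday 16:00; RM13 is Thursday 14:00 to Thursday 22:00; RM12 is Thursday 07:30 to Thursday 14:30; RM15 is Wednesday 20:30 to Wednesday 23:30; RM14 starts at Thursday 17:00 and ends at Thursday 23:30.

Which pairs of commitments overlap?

Check each pair: they overlap iff neither finishes before the other starts.
Sorted by start: RM15, RM12, RM13, RM16, RM14, RM17.
RM12 starts after RM15 ends, so RM15 has no further overlaps.
RM13 starts before RM12 ends → RM12 and RM13 overlap.
RM16 starts after RM12 ends, so RM12 has no further overlaps.
RM16 starts before RM13 ends → RM13 and RM16 overlap.
RM14 starts before RM13 ends → RM13 and RM14 overlap.
RM17 starts after RM13 ends.
RM14 starts before RM16 ends → RM16 and RM14 overlap.
RM17 starts after RM16 ends.
RM17 starts after RM14 ends.

RM12 & RM13, RM13 & RM14, RM13 & RM16, RM14 & RM16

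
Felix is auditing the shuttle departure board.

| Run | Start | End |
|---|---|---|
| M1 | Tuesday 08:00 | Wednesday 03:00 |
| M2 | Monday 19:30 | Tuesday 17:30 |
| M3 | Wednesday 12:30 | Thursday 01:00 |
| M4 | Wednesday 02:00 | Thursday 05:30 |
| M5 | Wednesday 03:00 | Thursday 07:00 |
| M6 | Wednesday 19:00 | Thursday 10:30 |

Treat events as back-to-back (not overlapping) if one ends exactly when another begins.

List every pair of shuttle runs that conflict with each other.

Two intervals overlap when each starts before the other ends.
Sorted by start: M2, M1, M4, M5, M3, M6.
M1 starts before M2 ends → M2 and M1 overlap.
M4 starts after M2 ends — done with M2.
M4 starts before M1 ends → M1 and M4 overlap.
M5 starts exactly when M1 ends (back-to-back, no overlap) — done with M1.
M5 starts before M4 ends → M4 and M5 overlap.
M3 starts before M4 ends → M4 and M3 overlap.
M6 starts before M4 ends → M4 and M6 overlap.
M3 starts before M5 ends → M5 and M3 overlap.
M6 starts before M5 ends → M5 and M6 overlap.
M6 starts before M3 ends → M3 and M6 overlap.

M1 & M2, M1 & M4, M3 & M4, M3 & M5, M3 & M6, M4 & M5, M4 & M6, M5 & M6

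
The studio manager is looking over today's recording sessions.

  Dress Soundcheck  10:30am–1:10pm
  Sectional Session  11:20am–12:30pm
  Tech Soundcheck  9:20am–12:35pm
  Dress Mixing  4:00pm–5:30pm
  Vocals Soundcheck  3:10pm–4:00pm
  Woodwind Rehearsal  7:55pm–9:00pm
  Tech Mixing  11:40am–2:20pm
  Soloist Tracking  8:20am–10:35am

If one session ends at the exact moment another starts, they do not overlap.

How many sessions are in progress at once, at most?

4

Sort all start/end points and keep a running count:
8:20am start Soloist Tracking → 1
9:20am start Tech Soundcheck → 2
10:30am start Dress Soundcheck → 3
10:35am end Soloist Tracking → 2
11:20am start Sectional Session → 3
11:40am start Tech Mixing → 4
12:30pm end Sectional Session → 3
12:35pm end Tech Soundcheck → 2
1:10pm end Dress Soundcheck → 1
2:20pm end Tech Mixing → 0
3:10pm start Vocals Soundcheck → 1
4:00pm end Vocals Soundcheck → 0
4:00pm start Dress Mixing → 1
5:30pm end Dress Mixing → 0
7:55pm start Woodwind Rehearsal → 1
9:00pm end Woodwind Rehearsal → 0
Peak is 4, at 11:40am (Dress Soundcheck, Sectional Session, Tech Mixing, Tech Soundcheck).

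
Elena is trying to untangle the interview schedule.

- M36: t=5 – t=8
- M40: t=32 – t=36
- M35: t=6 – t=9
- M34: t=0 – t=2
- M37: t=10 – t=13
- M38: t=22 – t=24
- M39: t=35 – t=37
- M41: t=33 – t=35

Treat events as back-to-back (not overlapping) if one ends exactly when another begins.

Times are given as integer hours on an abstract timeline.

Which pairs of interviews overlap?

M35 & M36, M39 & M40, M40 & M41

Two intervals overlap when each starts before the other ends.
Sorted by start: M34, M36, M35, M37, M38, M40, M41, M39.
M36 starts after M34 ends, so M34 has no further overlaps.
M35 starts before M36 ends → M36 and M35 overlap.
M37 starts after M36 ends, so M36 has no further overlaps.
M37 starts after M35 ends, so M35 has no further overlaps.
M38 starts after M37 ends, so M37 has no further overlaps.
M40 starts after M38 ends, so M38 has no further overlaps.
M41 starts before M40 ends → M40 and M41 overlap.
M39 starts before M40 ends → M40 and M39 overlap.
M39 starts exactly when M41 ends (back-to-back, no overlap).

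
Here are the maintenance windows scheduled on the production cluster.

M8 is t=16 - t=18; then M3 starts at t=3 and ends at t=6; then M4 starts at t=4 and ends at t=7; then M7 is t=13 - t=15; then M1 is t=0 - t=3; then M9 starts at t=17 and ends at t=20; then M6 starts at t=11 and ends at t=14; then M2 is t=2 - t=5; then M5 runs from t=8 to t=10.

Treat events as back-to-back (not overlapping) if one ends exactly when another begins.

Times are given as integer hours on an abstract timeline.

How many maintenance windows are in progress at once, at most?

Walk through starts and ends in time order (an end at T is processed before a start at T):
t=0 start M1 → 1
t=2 start M2 → 2
t=3 end M1 → 1
t=3 start M3 → 2
t=4 start M4 → 3
t=5 end M2 → 2
t=6 end M3 → 1
t=7 end M4 → 0
t=8 start M5 → 1
t=10 end M5 → 0
t=11 start M6 → 1
t=13 start M7 → 2
t=14 end M6 → 1
t=15 end M7 → 0
t=16 start M8 → 1
t=17 start M9 → 2
t=18 end M8 → 1
t=20 end M9 → 0
Peak is 3, at t=4 (M2, M3, M4).

3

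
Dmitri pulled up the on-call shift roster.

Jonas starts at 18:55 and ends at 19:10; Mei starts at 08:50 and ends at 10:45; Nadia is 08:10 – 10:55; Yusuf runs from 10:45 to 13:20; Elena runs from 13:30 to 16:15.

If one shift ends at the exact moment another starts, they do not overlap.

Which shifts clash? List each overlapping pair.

Sorted by start: Nadia, Mei, Yusuf, Elena, Jonas.
Mei starts before Nadia ends → Nadia and Mei overlap.
Yusuf starts before Nadia ends → Nadia and Yusuf overlap.
Elena starts after Nadia ends; Nadia is clear from here.
Yusuf starts exactly when Mei ends (back-to-back, no overlap); Mei is clear from here.
Elena starts after Yusuf ends; Yusuf is clear from here.
Jonas starts after Elena ends.

Mei & Nadia, Nadia & Yusuf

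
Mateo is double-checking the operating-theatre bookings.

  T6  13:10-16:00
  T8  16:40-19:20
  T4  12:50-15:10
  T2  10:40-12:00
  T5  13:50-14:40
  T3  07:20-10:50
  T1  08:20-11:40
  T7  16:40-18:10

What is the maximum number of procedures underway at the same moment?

Sweep the timeline, counting +1 at each start and −1 at each end (ends before starts at a tie):
07:20 start T3 → 1
08:20 start T1 → 2
10:40 start T2 → 3
10:50 end T3 → 2
11:40 end T1 → 1
12:00 end T2 → 0
12:50 start T4 → 1
13:10 start T6 → 2
13:50 start T5 → 3
14:40 end T5 → 2
15:10 end T4 → 1
16:00 end T6 → 0
16:40 start T7 → 1
16:40 start T8 → 2
18:10 end T7 → 1
19:20 end T8 → 0
Peak is 3, at 10:40 (T1, T2, T3).

3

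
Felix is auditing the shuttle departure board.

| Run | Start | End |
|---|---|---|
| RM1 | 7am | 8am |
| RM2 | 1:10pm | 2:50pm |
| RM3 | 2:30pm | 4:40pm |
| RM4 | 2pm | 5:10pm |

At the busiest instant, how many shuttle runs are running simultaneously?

3

Sort all start/end points and keep a running count:
7am start RM1 → 1
8am end RM1 → 0
1:10pm start RM2 → 1
2pm start RM4 → 2
2:30pm start RM3 → 3
2:50pm end RM2 → 2
4:40pm end RM3 → 1
5:10pm end RM4 → 0
Peak is 3, at 2:30pm (RM2, RM3, RM4).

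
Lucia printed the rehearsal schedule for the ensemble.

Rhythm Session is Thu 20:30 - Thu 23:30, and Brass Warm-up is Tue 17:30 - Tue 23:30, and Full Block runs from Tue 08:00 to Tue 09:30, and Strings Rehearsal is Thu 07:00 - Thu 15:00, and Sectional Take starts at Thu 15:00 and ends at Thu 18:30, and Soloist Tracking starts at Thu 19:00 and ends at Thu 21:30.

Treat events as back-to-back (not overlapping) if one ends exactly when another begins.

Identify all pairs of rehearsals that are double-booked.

Check each pair: they overlap iff neither finishes before the other starts.
Sorted by start: Full Block, Brass Warm-up, Strings Rehearsal, Sectional Take, Soloist Tracking, Rhythm Session.
Brass Warm-up starts after Full Block ends, so Full Block has no further overlaps.
Strings Rehearsal starts after Brass Warm-up ends, so Brass Warm-up has no further overlaps.
Sectional Take starts exactly when Strings Rehearsal ends (back-to-back, no overlap), so Strings Rehearsal has no further overlaps.
Soloist Tracking starts after Sectional Take ends, so Sectional Take has no further overlaps.
Rhythm Session starts before Soloist Tracking ends → Soloist Tracking and Rhythm Session overlap.

Rhythm Session & Soloist Tracking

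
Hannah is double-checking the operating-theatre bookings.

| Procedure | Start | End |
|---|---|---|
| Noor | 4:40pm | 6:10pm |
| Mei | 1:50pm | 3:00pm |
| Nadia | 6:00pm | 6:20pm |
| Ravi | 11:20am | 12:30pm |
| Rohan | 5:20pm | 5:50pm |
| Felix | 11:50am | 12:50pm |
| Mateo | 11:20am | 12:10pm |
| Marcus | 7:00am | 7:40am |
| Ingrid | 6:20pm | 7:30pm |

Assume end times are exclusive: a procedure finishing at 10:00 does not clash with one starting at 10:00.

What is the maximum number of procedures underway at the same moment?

Sweep the timeline, counting +1 at each start and −1 at each end (ends before starts at a tie):
7:00am start Marcus → 1
7:40am end Marcus → 0
11:20am start Mateo → 1
11:20am start Ravi → 2
11:50am start Felix → 3
12:10pm end Mateo → 2
12:30pm end Ravi → 1
12:50pm end Felix → 0
1:50pm start Mei → 1
3:00pm end Mei → 0
4:40pm start Noor → 1
5:20pm start Rohan → 2
5:50pm end Rohan → 1
6:00pm start Nadia → 2
6:10pm end Noor → 1
6:20pm end Nadia → 0
6:20pm start Ingrid → 1
7:30pm end Ingrid → 0
Peak is 3, at 11:50am (Felix, Mateo, Ravi).

3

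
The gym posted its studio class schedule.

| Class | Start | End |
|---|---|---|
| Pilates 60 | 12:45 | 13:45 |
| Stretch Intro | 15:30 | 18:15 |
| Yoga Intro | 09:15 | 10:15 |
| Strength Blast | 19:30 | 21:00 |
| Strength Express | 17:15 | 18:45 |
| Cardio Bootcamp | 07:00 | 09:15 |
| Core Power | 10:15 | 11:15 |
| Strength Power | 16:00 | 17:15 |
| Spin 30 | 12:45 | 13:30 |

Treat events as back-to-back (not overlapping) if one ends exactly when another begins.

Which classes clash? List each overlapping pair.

Pilates 60 & Spin 30, Strength Express & Stretch Intro, Strength Power & Stretch Intro

Check each pair: they overlap iff neither finishes before the other starts.
Sorted by start: Cardio Bootcamp, Yoga Intro, Core Power, Pilates 60, Spin 30, Stretch Intro, Strength Power, Strength Express, Strength Blast.
Yoga Intro starts exactly when Cardio Bootcamp ends (back-to-back, no overlap), so Cardio Bootcamp has no further overlaps.
Core Power starts exactly when Yoga Intro ends (back-to-back, no overlap), so Yoga Intro has no further overlaps.
Pilates 60 starts after Core Power ends, so Core Power has no further overlaps.
Spin 30 starts before Pilates 60 ends → Pilates 60 and Spin 30 overlap.
Stretch Intro starts after Pilates 60 ends, so Pilates 60 has no further overlaps.
Stretch Intro starts after Spin 30 ends, so Spin 30 has no further overlaps.
Strength Power starts before Stretch Intro ends → Stretch Intro and Strength Power overlap.
Strength Express starts before Stretch Intro ends → Stretch Intro and Strength Express overlap.
Strength Blast starts after Stretch Intro ends.
Strength Express starts exactly when Strength Power ends (back-to-back, no overlap), so Strength Power has no further overlaps.
Strength Blast starts after Strength Express ends.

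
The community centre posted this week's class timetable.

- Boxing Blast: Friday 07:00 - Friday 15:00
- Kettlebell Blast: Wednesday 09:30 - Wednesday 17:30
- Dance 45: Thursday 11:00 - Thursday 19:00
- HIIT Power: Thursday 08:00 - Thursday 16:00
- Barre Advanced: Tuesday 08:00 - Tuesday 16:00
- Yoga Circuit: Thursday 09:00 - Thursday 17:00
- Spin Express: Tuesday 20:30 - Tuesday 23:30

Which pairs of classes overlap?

Dance 45 & HIIT Power, Dance 45 & Yoga Circuit, HIIT Power & Yoga Circuit

Two intervals overlap when each starts before the other ends.
Sorted by start: Barre Advanced, Spin Express, Kettlebell Blast, HIIT Power, Yoga Circuit, Dance 45, Boxing Blast.
Spin Express starts after Barre Advanced ends — done with Barre Advanced.
Kettlebell Blast starts after Spin Express ends — done with Spin Express.
HIIT Power starts after Kettlebell Blast ends — done with Kettlebell Blast.
Yoga Circuit starts before HIIT Power ends → HIIT Power and Yoga Circuit overlap.
Dance 45 starts before HIIT Power ends → HIIT Power and Dance 45 overlap.
Boxing Blast starts after HIIT Power ends.
Dance 45 starts before Yoga Circuit ends → Yoga Circuit and Dance 45 overlap.
Boxing Blast starts after Yoga Circuit ends.
Boxing Blast starts after Dance 45 ends.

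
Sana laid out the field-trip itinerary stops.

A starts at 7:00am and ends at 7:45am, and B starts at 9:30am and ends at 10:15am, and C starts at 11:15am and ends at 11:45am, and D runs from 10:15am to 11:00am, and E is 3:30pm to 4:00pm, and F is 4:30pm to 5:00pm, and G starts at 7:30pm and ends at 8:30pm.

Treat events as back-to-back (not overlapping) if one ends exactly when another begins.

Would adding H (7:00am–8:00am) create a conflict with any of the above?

A: starts 7:00am before H ends 8:00am, and ends 7:45am after H starts 7:00am → overlap.
B: starts 9:30am at or after H ends 8:00am → clear.
D: starts 10:15am at or after H ends 8:00am → clear.
C: starts 11:15am at or after H ends 8:00am → clear.
E: starts 3:30pm at or after H ends 8:00am → clear.
F: starts 4:30pm at or after H ends 8:00am → clear.
G: starts 7:30pm at or after H ends 8:00am → clear.
H overlaps A.

Yes — it overlaps A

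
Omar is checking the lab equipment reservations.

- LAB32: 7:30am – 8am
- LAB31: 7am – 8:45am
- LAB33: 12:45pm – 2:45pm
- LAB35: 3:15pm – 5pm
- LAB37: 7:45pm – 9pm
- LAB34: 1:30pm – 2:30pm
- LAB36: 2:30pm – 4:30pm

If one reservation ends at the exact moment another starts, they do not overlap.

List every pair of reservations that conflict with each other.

LAB31 & LAB32, LAB33 & LAB34, LAB33 & LAB36, LAB35 & LAB36

Check each pair: they overlap iff neither finishes before the other starts.
Sorted by start: LAB31, LAB32, LAB33, LAB34, LAB36, LAB35, LAB37.
LAB32 starts before LAB31 ends → LAB31 and LAB32 overlap.
LAB33 starts after LAB31 ends — done with LAB31.
LAB33 starts after LAB32 ends — done with LAB32.
LAB34 starts before LAB33 ends → LAB33 and LAB34 overlap.
LAB36 starts before LAB33 ends → LAB33 and LAB36 overlap.
LAB35 starts after LAB33 ends — done with LAB33.
LAB36 starts exactly when LAB34 ends (back-to-back, no overlap) — done with LAB34.
LAB35 starts before LAB36 ends → LAB36 and LAB35 overlap.
LAB37 starts after LAB36 ends.
LAB37 starts after LAB35 ends.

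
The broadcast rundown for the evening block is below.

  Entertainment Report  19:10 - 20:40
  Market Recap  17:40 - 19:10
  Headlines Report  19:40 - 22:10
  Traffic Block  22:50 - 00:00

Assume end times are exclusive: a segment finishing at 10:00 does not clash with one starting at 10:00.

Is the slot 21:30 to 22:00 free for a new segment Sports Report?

No — it overlaps Headlines Report

Market Recap: ends 19:10 at or before Sports Report starts 21:30 → clear.
Entertainment Report: ends 20:40 at or before Sports Report starts 21:30 → clear.
Headlines Report: starts 19:40 before Sports Report ends 22:00, and ends 22:10 after Sports Report starts 21:30 → overlap.
Traffic Block: starts 22:50 at or after Sports Report ends 22:00 → clear.
Sports Report overlaps Headlines Report.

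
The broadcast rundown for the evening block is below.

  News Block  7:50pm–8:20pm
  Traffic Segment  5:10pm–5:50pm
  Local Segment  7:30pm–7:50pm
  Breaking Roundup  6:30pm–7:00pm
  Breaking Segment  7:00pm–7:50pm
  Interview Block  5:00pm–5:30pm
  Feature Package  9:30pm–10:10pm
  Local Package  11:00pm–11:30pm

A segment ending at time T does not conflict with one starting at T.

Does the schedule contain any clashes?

Sorted by start: Interview Block, Traffic Segment, Breaking Roundup, Breaking Segment, Local Segment, News Block, Feature Package, Local Package.
Traffic Segment starts before Interview Block ends → Interview Block and Traffic Segment overlap.
That's a conflict, so the schedule is not conflict-free.

Yes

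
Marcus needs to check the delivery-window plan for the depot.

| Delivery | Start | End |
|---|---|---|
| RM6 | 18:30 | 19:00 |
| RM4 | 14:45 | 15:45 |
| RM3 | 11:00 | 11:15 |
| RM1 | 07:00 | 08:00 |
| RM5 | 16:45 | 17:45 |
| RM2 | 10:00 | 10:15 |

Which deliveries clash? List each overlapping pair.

Sorted by start: RM1, RM2, RM3, RM4, RM5, RM6.
RM2 starts after RM1 ends, so RM1 has no further overlaps.
RM3 starts after RM2 ends, so RM2 has no further overlaps.
RM4 starts after RM3 ends, so RM3 has no further overlaps.
RM5 starts after RM4 ends, so RM4 has no further overlaps.
RM6 starts after RM5 ends.

none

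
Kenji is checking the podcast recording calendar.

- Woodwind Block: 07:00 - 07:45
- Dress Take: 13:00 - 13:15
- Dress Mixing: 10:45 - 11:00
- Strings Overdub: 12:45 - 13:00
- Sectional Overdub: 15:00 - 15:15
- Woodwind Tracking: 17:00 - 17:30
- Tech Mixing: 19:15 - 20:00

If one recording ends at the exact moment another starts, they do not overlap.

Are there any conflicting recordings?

Sorted by start: Woodwind Block, Dress Mixing, Strings Overdub, Dress Take, Sectional Overdub, Woodwind Tracking, Tech Mixing.
Dress Mixing starts after Woodwind Block ends; Woodwind Block is clear from here.
Strings Overdub starts after Dress Mixing ends; Dress Mixing is clear from here.
Dress Take starts exactly when Strings Overdub ends (back-to-back, no overlap); Strings Overdub is clear from here.
Sectional Overdub starts after Dress Take ends; Dress Take is clear from here.
Woodwind Tracking starts after Sectional Overdub ends; Sectional Overdub is clear from here.
Tech Mixing starts after Woodwind Tracking ends.
Every pair is clear; the schedule has no overlaps.

No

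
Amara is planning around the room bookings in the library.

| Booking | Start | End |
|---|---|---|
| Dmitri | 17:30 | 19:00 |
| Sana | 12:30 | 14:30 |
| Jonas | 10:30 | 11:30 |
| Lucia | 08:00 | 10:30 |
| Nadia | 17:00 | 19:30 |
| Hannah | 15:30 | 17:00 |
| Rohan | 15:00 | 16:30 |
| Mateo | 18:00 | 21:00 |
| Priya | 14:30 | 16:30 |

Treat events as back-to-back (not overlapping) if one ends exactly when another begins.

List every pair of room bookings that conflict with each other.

Dmitri & Mateo, Dmitri & Nadia, Hannah & Priya, Hannah & Rohan, Mateo & Nadia, Priya & Rohan

Sorted by start: Lucia, Jonas, Sana, Priya, Rohan, Hannah, Nadia, Dmitri, Mateo.
Jonas starts exactly when Lucia ends (back-to-back, no overlap), so Lucia has no further overlaps.
Sana starts after Jonas ends, so Jonas has no further overlaps.
Priya starts exactly when Sana ends (back-to-back, no overlap), so Sana has no further overlaps.
Rohan starts before Priya ends → Priya and Rohan overlap.
Hannah starts before Priya ends → Priya and Hannah overlap.
Nadia starts after Priya ends, so Priya has no further overlaps.
Hannah starts before Rohan ends → Rohan and Hannah overlap.
Nadia starts after Rohan ends, so Rohan has no further overlaps.
Nadia starts exactly when Hannah ends (back-to-back, no overlap), so Hannah has no further overlaps.
Dmitri starts before Nadia ends → Nadia and Dmitri overlap.
Mateo starts before Nadia ends → Nadia and Mateo overlap.
Mateo starts before Dmitri ends → Dmitri and Mateo overlap.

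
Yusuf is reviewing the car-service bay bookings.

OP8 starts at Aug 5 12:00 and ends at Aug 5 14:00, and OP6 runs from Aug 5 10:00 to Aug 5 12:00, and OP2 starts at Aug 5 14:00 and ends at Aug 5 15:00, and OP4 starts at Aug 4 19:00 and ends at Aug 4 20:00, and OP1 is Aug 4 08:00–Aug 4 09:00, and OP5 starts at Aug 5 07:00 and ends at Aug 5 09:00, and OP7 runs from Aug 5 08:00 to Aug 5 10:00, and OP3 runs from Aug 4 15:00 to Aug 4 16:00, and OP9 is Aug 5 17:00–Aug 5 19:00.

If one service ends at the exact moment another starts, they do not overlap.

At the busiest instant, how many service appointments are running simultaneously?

Walk through starts and ends in time order (an end at T is processed before a start at T):
Aug 4 08:00 start OP1 → 1
Aug 4 09:00 end OP1 → 0
Aug 4 15:00 start OP3 → 1
Aug 4 16:00 end OP3 → 0
Aug 4 19:00 start OP4 → 1
Aug 4 20:00 end OP4 → 0
Aug 5 07:00 start OP5 → 1
Aug 5 08:00 start OP7 → 2
Aug 5 09:00 end OP5 → 1
Aug 5 10:00 end OP7 → 0
Aug 5 10:00 start OP6 → 1
Aug 5 12:00 end OP6 → 0
Aug 5 12:00 start OP8 → 1
Aug 5 14:00 end OP8 → 0
Aug 5 14:00 start OP2 → 1
Aug 5 15:00 end OP2 → 0
Aug 5 17:00 start OP9 → 1
Aug 5 19:00 end OP9 → 0
Peak is 2, at Aug 5 08:00 (OP5, OP7).

2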